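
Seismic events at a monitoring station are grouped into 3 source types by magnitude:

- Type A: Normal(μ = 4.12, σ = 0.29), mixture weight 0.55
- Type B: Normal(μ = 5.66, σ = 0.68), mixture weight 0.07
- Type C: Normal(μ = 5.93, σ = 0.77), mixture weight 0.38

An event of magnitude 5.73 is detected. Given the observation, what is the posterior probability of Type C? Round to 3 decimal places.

0.823

By Bayes' theorem, P(k | x) = w_k f_k(x) / Σ_j w_j f_j(x).
Evaluate each component's likelihood at the observed value:
  L_A = 2.79047e-07
  L_B = 0.58358
  L_C = 0.500921
Weight by the priors:
  w_A·L_A = 0.55 × 2.79047e-07 = 1.53476e-07
  w_B·L_B = 0.07 × 0.58358 = 0.0408506
  w_C·L_C = 0.38 × 0.500921 = 0.19035
Normaliser: 1.53476e-07 + 0.0408506 + 0.19035 = 0.231201
P(Type C | x) = 0.19035 / 0.231201 ≈ 0.823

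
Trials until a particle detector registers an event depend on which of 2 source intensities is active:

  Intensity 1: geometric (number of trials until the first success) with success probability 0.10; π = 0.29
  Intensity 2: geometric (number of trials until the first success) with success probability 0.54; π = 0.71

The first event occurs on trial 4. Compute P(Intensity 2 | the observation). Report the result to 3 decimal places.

The responsibility of component k is P(Z=k) f_k(x) divided by Σ_j P(Z=j) f_j(x).
Geometric probabilities:
  p_1 = 0.10·(1−0.10)^3 = 0.10·0.729 = 0.0729
  p_2 = 0.54·(1−0.54)^3 = 0.54·0.097336 = 0.0525614
Multiply by the mixture weights:
  P(Z=1)·p_1 = 0.29 × 0.0729 = 0.021141
  P(Z=2)·p_2 = 0.71 × 0.0525614 = 0.0373186
Sum: 0.021141 + 0.0373186 = 0.0584596
P(Intensity 2 | the observation) = 0.0373186 / 0.0584596 ≈ 0.638

0.638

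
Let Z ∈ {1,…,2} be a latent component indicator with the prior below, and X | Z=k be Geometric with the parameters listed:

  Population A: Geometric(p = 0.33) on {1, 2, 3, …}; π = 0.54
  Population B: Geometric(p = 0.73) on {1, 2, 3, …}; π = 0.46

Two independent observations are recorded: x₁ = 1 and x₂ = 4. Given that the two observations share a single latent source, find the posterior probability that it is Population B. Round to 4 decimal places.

0.2143

By Bayes' theorem, P(k | x) = w_k f_k(x) / Σ_j w_j f_j(x).
Since both observations come from the same component, the likelihood for component k is f_k(x₁)·f_k(x₂).
  p_A = [0.33] × [0.0992518] = 0.0327531
  p_B = [0.73] × [0.0143686] = 0.0104891
Weight by the priors:
  w_A·p_A = 0.54 × 0.0327531 = 0.0176867
  w_B·p_B = 0.46 × 0.0104891 = 0.00482497
Denominator: 0.0176867 + 0.00482497 = 0.0225116
So the posterior for Population B is 0.00482497 / 0.0225116 ≈ 0.2143.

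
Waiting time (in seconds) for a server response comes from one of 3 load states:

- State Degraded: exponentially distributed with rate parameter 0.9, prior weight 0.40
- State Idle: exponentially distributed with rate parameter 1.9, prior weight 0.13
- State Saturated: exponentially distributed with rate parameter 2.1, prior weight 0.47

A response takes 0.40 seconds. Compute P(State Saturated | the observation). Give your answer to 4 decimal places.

0.5375

P(component k | x) = π_k·f_k(x) / marginal(x), where marginal(x) = Σ_j π_j·f_j(x).
Evaluate each component's likelihood at the observed value:
  p_Degraded = 0.9·e^(−0.9·0.40) = 0.9·e^(−0.3600) = 0.627909
  p_Idle = 1.9·e^(−1.9·0.40) = 1.9·e^(−0.7600) = 0.888566
  p_Saturated = 2.1·e^(−2.1·0.40) = 2.1·e^(−0.8400) = 0.906592
Unnormalised posteriors:
  π_Degraded·p_Degraded = 0.40 × 0.627909 = 0.251163
  π_Idle·p_Idle = 0.13 × 0.888566 = 0.115514
  π_Saturated·p_Saturated = 0.47 × 0.906592 = 0.426098
Evidence: 0.251163 + 0.115514 + 0.426098 = 0.792775
P(State Saturated | data) ≈ 0.5375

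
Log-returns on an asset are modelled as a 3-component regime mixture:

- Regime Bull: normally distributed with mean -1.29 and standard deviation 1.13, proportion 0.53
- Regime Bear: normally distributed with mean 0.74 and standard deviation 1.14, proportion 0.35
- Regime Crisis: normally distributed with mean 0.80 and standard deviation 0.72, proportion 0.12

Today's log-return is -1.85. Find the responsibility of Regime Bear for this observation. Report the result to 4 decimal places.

Apply Bayes' rule: the posterior for each component is proportional to its prior times its likelihood at x.
Normal densities:
  f_Bull = (1/(1.13·√(2π)))·exp(−(-1.85−-1.29)²/(2·1.13²)) = 0.353046·exp(-0.12280) = 0.312249
  f_Bear = (1/(1.14·√(2π)))·exp(−(-1.85−0.74)²/(2·1.14²)) = 0.349949·exp(-2.58083) = 0.026495
  f_Crisis = (1/(0.72·√(2π)))·exp(−(-1.85−0.80)²/(2·0.72²)) = 0.554087·exp(-6.77324) = 0.000633862
Multiply by the mixture weights:
  P(Z=Bull)·f_Bull = 0.53 × 0.312249 = 0.165492
  P(Z=Bear)·f_Bear = 0.35 × 0.026495 = 0.00927325
  P(Z=Crisis)·f_Crisis = 0.12 × 0.000633862 = 7.60635e-05
Denominator: 0.165492 + 0.00927325 + 7.60635e-05 = 0.174841
Responsibility of Regime Bear: 0.00927325 / 0.174841 ≈ 0.0530

0.0530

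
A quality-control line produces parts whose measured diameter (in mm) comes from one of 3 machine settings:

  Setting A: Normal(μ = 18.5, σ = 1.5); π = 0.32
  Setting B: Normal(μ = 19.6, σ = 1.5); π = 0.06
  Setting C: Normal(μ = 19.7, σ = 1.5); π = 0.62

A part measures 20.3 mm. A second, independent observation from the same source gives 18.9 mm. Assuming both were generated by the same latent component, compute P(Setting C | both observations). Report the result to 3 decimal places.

The responsibility of component k is π_k f_k(x) divided by Σ_j π_j f_j(x).
Since both observations come from the same component, the likelihood for component k is f_k(x₁)·f_k(x₂).
  L_A = [0.129457] × [0.256671] = 0.033228
  L_B = [0.238522] × [0.238522] = 0.0568929
  L_C = [0.245513] × [0.230703] = 0.0566406
Multiply by the mixture weights:
  π_A·L_A = 0.32 × 0.033228 = 0.010633
  π_B·L_B = 0.06 × 0.0568929 = 0.00341357
  π_C·L_C = 0.62 × 0.0566406 = 0.0351172
Denominator: 0.010633 + 0.00341357 + 0.0351172 = 0.0491637
P(Setting C | data) = 0.0351172 / 0.0491637 ≈ 0.714

0.714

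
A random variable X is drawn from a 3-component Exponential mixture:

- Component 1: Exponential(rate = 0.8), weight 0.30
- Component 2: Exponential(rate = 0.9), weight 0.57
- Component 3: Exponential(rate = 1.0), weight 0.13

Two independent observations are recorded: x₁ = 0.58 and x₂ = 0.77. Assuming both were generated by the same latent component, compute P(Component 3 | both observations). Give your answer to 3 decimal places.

0.143

Posterior ∝ prior × likelihood, so P(k | x) ∝ π_k f_k(x); normalise over all components.
Since both observations come from the same component, the likelihood for component k is f_k(x₁)·f_k(x₂).
  L_1 = [0.503011] × [0.43208] = 0.217341
  L_2 = [0.533999] × [0.450066] = 0.240335
  L_3 = [0.559898] × [0.463013] = 0.25924
Unnormalised posteriors:
  π_1·L_1 = 0.30 × 0.217341 = 0.0652023
  π_2·L_2 = 0.57 × 0.240335 = 0.136991
  π_3·L_3 = 0.13 × 0.25924 = 0.0337012
Denominator: 0.0652023 + 0.136991 + 0.0337012 = 0.235895
P(Component 3 | x₁,x₂) ≈ 0.143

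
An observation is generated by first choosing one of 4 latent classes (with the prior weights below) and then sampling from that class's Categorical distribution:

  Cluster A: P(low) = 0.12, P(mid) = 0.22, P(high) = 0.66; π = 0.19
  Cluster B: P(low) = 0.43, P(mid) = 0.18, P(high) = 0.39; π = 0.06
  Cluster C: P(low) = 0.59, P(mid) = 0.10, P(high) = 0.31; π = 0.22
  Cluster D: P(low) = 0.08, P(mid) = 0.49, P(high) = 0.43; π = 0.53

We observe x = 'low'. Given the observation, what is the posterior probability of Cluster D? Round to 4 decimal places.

0.1920

The responsibility of component k is π_k f_k(x) divided by Σ_j π_j f_j(x).
Evaluate each component's likelihood at the observed value:
  f_A = 0.12
  f_B = 0.43
  f_C = 0.59
  f_D = 0.08
Weight by the priors:
  π_A·f_A = 0.19 × 0.12 = 0.0228
  π_B·f_B = 0.06 × 0.43 = 0.0258
  π_C·f_C = 0.22 × 0.59 = 0.1298
  π_D·f_D = 0.53 × 0.08 = 0.0424
Normaliser: 0.0228 + 0.0258 + 0.1298 + 0.0424 = 0.2208
So the posterior for Cluster D is 0.0424 / 0.2208 ≈ 0.1920.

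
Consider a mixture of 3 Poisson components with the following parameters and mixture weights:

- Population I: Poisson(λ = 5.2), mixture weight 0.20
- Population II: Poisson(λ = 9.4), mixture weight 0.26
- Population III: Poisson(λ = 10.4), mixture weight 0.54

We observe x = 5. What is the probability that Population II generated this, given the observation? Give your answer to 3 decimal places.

0.203

P(component k | x) = π_k·f_k(x) / marginal(x), where marginal(x) = Σ_j π_j·f_j(x).
Evaluate each component's likelihood at the observed value:
  p_I = 0.174785
  p_II = 0.0505929
  p_III = 0.0308548
Prior × likelihood for each component:
  π_I·p_I = 0.20 × 0.174785 = 0.034957
  π_II·p_II = 0.26 × 0.0505929 = 0.0131542
  π_III·p_III = 0.54 × 0.0308548 = 0.0166616
Evidence: 0.034957 + 0.0131542 + 0.0166616 = 0.0647728
P(Population II | the observation) ≈ 0.203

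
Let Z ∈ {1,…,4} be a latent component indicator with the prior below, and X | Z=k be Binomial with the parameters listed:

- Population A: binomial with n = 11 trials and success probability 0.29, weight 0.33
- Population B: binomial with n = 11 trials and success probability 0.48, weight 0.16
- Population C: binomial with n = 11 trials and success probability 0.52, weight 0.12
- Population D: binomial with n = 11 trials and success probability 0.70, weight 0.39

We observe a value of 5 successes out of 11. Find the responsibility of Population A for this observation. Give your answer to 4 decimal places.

0.3201

The responsibility of component k is π_k f_k(x) divided by Σ_j π_j f_j(x).
Binomial probabilities:
  f_A = 0.12139
  f_B = 0.232738
  f_C = 0.214836
  f_D = 0.0566056
Prior × likelihood for each component:
  π_A·f_A = 0.33 × 0.12139 = 0.0400586
  π_B·f_B = 0.16 × 0.232738 = 0.0372382
  π_C·f_C = 0.12 × 0.214836 = 0.0257803
  π_D·f_D = 0.39 × 0.0566056 = 0.0220762
Marginal: 0.0400586 + 0.0372382 + 0.0257803 + 0.0220762 = 0.125153
Responsibility of Population A: 0.0400586 / 0.125153 ≈ 0.3201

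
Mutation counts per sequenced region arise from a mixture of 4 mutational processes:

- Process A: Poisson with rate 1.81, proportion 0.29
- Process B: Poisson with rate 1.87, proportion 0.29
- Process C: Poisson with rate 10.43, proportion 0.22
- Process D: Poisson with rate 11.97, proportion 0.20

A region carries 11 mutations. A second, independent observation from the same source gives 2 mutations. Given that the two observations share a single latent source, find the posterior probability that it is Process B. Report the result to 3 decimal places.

0.006

P(component k | x) = π_k·f_k(x) / marginal(x), where marginal(x) = Σ_j π_j·f_j(x).
Since both observations come from the same component, the likelihood for component k is f_k(x₁)·f_k(x₂).
  p_A = [2.8005e-06] × [0.268074] = 7.5074e-07
  p_B = [3.77547e-06] × [0.269478] = 1.0174e-06
  p_C = [0.117566] × [0.00160638] = 0.000188855
  p_D = [0.11465] × [0.000453579] = 5.2003e-05
Multiply by the mixture weights:
  π_A·p_A = 0.29 × 7.5074e-07 = 2.17715e-07
  π_B·p_B = 0.29 × 1.0174e-06 = 2.95047e-07
  π_C·p_C = 0.22 × 0.000188855 = 4.1548e-05
  π_D·p_D = 0.20 × 5.2003e-05 = 1.04006e-05
Denominator: 2.17715e-07 + 2.95047e-07 + 4.1548e-05 + 1.04006e-05 = 5.24614e-05
Responsibility of Process B: 2.95047e-07 / 5.24614e-05 ≈ 0.006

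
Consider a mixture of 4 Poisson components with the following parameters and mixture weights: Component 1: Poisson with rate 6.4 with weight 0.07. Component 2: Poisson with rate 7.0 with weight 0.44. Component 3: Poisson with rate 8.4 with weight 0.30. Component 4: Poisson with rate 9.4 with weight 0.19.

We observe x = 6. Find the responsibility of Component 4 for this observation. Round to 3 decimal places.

0.121

The responsibility of component k is π_k f_k(x) divided by Σ_j π_j f_j(x).
Evaluate each component's likelihood at the observed value:
  L_1 = e^(−6.4)·6.4^6/6! = 0.158585
  L_2 = e^(−7.0)·7.0^6/6! = 0.149003
  L_3 = e^(−8.4)·8.4^6/6! = 0.109716
  L_4 = e^(−9.4)·9.4^6/6! = 0.0792623
Multiply by the mixture weights:
  π_1·L_1 = 0.07 × 0.158585 = 0.011101
  π_2·L_2 = 0.44 × 0.149003 = 0.0655612
  π_3·L_3 = 0.30 × 0.109716 = 0.0329148
  π_4·L_4 = 0.19 × 0.0792623 = 0.0150598
Marginal: 0.011101 + 0.0655612 + 0.0329148 + 0.0150598 = 0.124637
Responsibility of Component 4: 0.0150598 / 0.124637 ≈ 0.121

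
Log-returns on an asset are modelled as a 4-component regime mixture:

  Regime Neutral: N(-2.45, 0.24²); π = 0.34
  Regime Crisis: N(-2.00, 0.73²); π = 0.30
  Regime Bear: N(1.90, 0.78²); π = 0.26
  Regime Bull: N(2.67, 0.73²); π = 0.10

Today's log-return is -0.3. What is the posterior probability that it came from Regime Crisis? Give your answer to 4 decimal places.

Apply Bayes' rule: the posterior for each component is proportional to its prior times its likelihood at x.
Evaluate each component's likelihood at the observed value:
  f_Neutral = 6.22667e-18
  f_Crisis = 0.0363048
  f_Bear = 0.00957956
  f_Bull = 0.000139068
Weight by the priors:
  w_Neutral·f_Neutral = 0.34 × 6.22667e-18 = 2.11707e-18
  w_Crisis·f_Crisis = 0.30 × 0.0363048 = 0.0108914
  w_Bear·f_Bear = 0.26 × 0.00957956 = 0.00249069
  w_Bull·f_Bull = 0.10 × 0.000139068 = 1.39068e-05
Marginal: 2.11707e-18 + 0.0108914 + 0.00249069 + 1.39068e-05 = 0.013396
P(Regime Crisis | data) ≈ 0.8130

0.8130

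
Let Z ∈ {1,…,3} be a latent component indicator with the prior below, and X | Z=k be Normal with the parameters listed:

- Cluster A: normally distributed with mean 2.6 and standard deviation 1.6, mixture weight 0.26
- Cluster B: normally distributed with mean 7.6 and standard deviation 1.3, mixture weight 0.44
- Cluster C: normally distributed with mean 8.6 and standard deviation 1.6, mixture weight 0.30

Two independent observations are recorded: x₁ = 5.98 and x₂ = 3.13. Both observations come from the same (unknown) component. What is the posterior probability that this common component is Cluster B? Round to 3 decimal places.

0.030

Apply Bayes' rule: the posterior for each component is proportional to its prior times its likelihood at x.
Since both observations come from the same component, the likelihood for component k is f_k(x₁)·f_k(x₂).
  p_A = [(1/(1.6·√(2π)))·exp(−(5.98−2.6)²/(2·1.6²)) = 0.249339·exp(-2.23133) = 0.0267754] × [0.236028] = 0.00631975
  p_B = [(1/(1.3·√(2π)))·exp(−(5.98−7.6)²/(2·1.3²)) = 0.306879·exp(-0.77645) = 0.141175] × [0.000831057] = 0.000117325
  p_C = [(1/(1.6·√(2π)))·exp(−(5.98−8.6)²/(2·1.6²)) = 0.249339·exp(-1.34070) = 0.0652424] × [0.000722446] = 4.71341e-05
Multiply by the mixture weights:
  P(Z=A)·p_A = 0.26 × 0.00631975 = 0.00164313
  P(Z=B)·p_B = 0.44 × 0.000117325 = 5.16229e-05
  P(Z=C)·p_C = 0.30 × 4.71341e-05 = 1.41402e-05
Normaliser: 0.00164313 + 5.16229e-05 + 1.41402e-05 = 0.0017089
P(Cluster B | x₁,x₂) ≈ 0.030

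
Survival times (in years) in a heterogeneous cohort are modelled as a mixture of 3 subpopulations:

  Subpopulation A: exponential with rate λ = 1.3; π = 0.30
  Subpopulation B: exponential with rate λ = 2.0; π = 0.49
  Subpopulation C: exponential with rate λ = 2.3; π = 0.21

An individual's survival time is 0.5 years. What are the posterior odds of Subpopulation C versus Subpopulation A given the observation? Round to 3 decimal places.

0.751

The posterior odds equal the prior odds times the likelihood ratio: (w_i/w_j)·(f_i(x)/f_j(x)).
Exponential densities:
  p_A = 0.67866
  p_B = 0.735759
  p_C = 0.728265
0.152936 / 0.203598 ≈ 0.751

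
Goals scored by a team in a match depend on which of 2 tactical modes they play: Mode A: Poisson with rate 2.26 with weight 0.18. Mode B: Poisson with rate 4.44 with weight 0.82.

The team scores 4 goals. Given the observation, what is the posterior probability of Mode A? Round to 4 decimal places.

By Bayes' theorem, P(k | x) = π_k f_k(x) / Σ_j π_j f_j(x).
Component likelihoods at x = 4 goals:
  p_A = e^(−2.26)·2.26^4/4! = 0.113427
  p_B = e^(−4.44)·4.44^4/4! = 0.191009
Prior × likelihood for each component:
  π_A·p_A = 0.18 × 0.113427 = 0.0204169
  π_B·p_B = 0.82 × 0.191009 = 0.156627
Sum: 0.0204169 + 0.156627 = 0.177044
P(Mode A | data) ≈ 0.1153

0.1153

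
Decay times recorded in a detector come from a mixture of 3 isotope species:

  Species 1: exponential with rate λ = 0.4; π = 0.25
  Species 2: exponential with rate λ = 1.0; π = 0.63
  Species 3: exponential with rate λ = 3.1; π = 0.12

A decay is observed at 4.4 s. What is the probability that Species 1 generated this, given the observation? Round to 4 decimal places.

0.6898

By Bayes' theorem, P(k | x) = π_k f_k(x) / Σ_j π_j f_j(x).
Component likelihoods at x = 4.4 s:
  p_1 = 0.4·e^(−0.4·4.4) = 0.4·e^(−1.7600) = 0.0688179
  p_2 = 1.0·e^(−1.0·4.4) = 1.0·e^(−4.4000) = 0.0122773
  p_3 = 3.1·e^(−3.1·4.4) = 3.1·e^(−13.6400) = 3.69475e-06
Prior × likelihood for each component:
  π_1·p_1 = 0.25 × 0.0688179 = 0.0172045
  π_2·p_2 = 0.63 × 0.0122773 = 0.00773472
  π_3·p_3 = 0.12 × 3.69475e-06 = 4.4337e-07
Evidence: 0.0172045 + 0.00773472 + 4.4337e-07 = 0.0249397
So the posterior for Species 1 is 0.0172045 / 0.0249397 ≈ 0.6898.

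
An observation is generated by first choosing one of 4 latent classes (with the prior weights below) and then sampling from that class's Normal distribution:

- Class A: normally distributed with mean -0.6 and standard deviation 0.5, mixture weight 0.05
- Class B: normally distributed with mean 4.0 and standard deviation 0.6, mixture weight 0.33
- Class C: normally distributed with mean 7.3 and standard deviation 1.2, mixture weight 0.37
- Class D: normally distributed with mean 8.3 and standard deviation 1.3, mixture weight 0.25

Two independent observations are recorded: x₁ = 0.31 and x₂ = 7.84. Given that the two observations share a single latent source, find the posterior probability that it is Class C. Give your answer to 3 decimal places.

The responsibility of component k is P(Z=k) f_k(x) divided by Σ_j P(Z=j) f_j(x).
Since both observations come from the same component, the likelihood for component k is f_k(x₁)·f_k(x₂).
  p_A = [(1/(0.5·√(2π)))·exp(−(0.31−-0.6)²/(2·0.5²)) = 0.797885·exp(-1.65620) = 0.152287] × [1.0696e-62] = 1.62886e-63
  p_B = [(1/(0.6·√(2π)))·exp(−(0.31−4.0)²/(2·0.6²)) = 0.664904·exp(-18.91125) = 4.07106e-09] × [8.48023e-10] = 3.45235e-18
  p_C = [(1/(1.2·√(2π)))·exp(−(0.31−7.3)²/(2·1.2²)) = 0.332452·exp(-16.96531) = 1.42491e-08] × [0.300439] = 4.28099e-09
  p_D = [(1/(1.3·√(2π)))·exp(−(0.31−8.3)²/(2·1.3²)) = 0.306879·exp(-18.88760) = 1.92391e-09] × [0.288256] = 5.54579e-10
Weight by the priors:
  P(Z=A)·p_A = 0.05 × 1.62886e-63 = 8.14428e-65
  P(Z=B)·p_B = 0.33 × 3.45235e-18 = 1.13928e-18
  P(Z=C)·p_C = 0.37 × 4.28099e-09 = 1.58396e-09
  P(Z=D)·p_D = 0.25 × 5.54579e-10 = 1.38645e-10
Evidence: 8.14428e-65 + 1.13928e-18 + 1.58396e-09 + 1.38645e-10 = 1.72261e-09
P(Class C | data) ≈ 0.920

0.920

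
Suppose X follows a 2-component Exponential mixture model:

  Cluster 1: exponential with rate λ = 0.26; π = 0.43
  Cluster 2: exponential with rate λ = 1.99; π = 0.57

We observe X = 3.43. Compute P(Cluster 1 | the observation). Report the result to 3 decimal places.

By Bayes' theorem, P(k | x) = π_k f_k(x) / Σ_j π_j f_j(x).
Exponential densities:
  L_1 = 0.106578
  L_2 = 0.00216018
Multiply by the mixture weights:
  π_1·L_1 = 0.43 × 0.106578 = 0.0458287
  π_2·L_2 = 0.57 × 0.00216018 = 0.0012313
Normaliser: 0.0458287 + 0.0012313 = 0.04706
P(Cluster 1 | the observation) = 0.0458287 / 0.04706 ≈ 0.974

0.974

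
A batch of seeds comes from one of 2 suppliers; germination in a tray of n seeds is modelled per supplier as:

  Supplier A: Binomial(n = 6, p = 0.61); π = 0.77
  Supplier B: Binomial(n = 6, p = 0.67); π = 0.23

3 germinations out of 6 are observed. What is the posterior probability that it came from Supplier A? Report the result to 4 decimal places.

Posterior ∝ prior × likelihood, so P(k | x) ∝ P(Z=k) f_k(x); normalise over all components.
Evaluate each component's likelihood at the observed value:
  L_A = C(6,3)·0.61^3·0.39^3 = 20·0.226981·0.059319 = 0.269286
  L_B = C(6,3)·0.67^3·0.33^3 = 20·0.300763·0.035937 = 0.21617
Weight by the priors:
  P(Z=A)·L_A = 0.77 × 0.269286 = 0.20735
  P(Z=B)·L_B = 0.23 × 0.21617 = 0.0497192
Sum: 0.20735 + 0.0497192 = 0.257069
P(Supplier A | data) ≈ 0.8066

0.8066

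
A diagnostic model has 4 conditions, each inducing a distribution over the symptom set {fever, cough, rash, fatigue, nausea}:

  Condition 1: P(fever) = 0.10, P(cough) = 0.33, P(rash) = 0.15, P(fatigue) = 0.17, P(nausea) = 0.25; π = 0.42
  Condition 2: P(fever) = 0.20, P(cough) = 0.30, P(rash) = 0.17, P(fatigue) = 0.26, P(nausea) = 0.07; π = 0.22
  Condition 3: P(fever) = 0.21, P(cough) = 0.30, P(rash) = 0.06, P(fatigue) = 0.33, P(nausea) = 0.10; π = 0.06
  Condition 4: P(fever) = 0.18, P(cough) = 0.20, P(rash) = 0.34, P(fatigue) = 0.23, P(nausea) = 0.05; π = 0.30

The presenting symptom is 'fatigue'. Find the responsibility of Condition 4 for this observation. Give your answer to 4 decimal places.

0.3174

The responsibility of component k is P(Z=k) f_k(x) divided by Σ_j P(Z=j) f_j(x).
Categorical probabilities:
  f_1 = 0.17
  f_2 = 0.26
  f_3 = 0.33
  f_4 = 0.23
Unnormalised posteriors:
  P(Z=1)·f_1 = 0.42 × 0.17 = 0.0714
  P(Z=2)·f_2 = 0.22 × 0.26 = 0.0572
  P(Z=3)·f_3 = 0.06 × 0.33 = 0.0198
  P(Z=4)·f_4 = 0.30 × 0.23 = 0.069
Normaliser: 0.0714 + 0.0572 + 0.0198 + 0.069 = 0.2174
Responsibility of Condition 4: 0.069 / 0.2174 ≈ 0.3174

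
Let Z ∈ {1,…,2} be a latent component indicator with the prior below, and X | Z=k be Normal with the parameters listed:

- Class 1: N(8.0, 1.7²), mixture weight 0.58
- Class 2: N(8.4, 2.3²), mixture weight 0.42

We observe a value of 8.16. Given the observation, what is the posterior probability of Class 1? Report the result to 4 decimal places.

0.6516

By Bayes' theorem, P(k | x) = w_k f_k(x) / Σ_j w_j f_j(x).
Normal densities:
  L_1 = 0.233635
  L_2 = 0.172511
Prior × likelihood for each component:
  w_1·L_1 = 0.58 × 0.233635 = 0.135508
  w_2·L_2 = 0.42 × 0.172511 = 0.0724548
Marginal: 0.135508 + 0.0724548 = 0.207963
Responsibility of Class 1: 0.135508 / 0.207963 ≈ 0.6516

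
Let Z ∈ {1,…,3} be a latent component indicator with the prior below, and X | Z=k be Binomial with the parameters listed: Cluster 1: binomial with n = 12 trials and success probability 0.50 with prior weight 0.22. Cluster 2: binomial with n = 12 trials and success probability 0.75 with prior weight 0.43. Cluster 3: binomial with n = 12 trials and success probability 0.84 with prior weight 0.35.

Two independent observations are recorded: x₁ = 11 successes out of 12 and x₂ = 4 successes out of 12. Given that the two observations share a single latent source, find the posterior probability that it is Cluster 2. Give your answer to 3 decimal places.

0.596

The responsibility of component k is π_k f_k(x) divided by Σ_j π_j f_j(x).
Since both observations come from the same component, the likelihood for component k is f_k(x₁)·f_k(x₂).
  f_1 = [0.00292969] × [0.12085] = 0.000354052
  f_2 = [0.126705] × [0.00238985] = 0.000302807
  f_3 = [0.282081] × [0.000105848] = 2.98576e-05
Multiply by the mixture weights:
  π_1·f_1 = 0.22 × 0.000354052 = 7.78913e-05
  π_2·f_2 = 0.43 × 0.000302807 = 0.000130207
  π_3·f_3 = 0.35 × 2.98576e-05 = 1.04502e-05
Denominator: 7.78913e-05 + 0.000130207 + 1.04502e-05 = 0.000218548
Responsibility of Cluster 2: 0.000130207 / 0.000218548 ≈ 0.596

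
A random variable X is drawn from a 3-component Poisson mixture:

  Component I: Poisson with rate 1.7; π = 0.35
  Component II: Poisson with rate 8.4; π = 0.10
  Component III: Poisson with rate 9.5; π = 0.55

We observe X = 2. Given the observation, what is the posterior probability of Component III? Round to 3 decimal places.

P(component k | x) = w_k·f_k(x) / marginal(x), where marginal(x) = Σ_j w_j·f_j(x).
Poisson probabilities:
  L_I = 0.263978
  L_II = 0.00793332
  L_III = 0.00337769
Multiply by the mixture weights:
  w_I·L_I = 0.35 × 0.263978 = 0.0923922
  w_II·L_II = 0.10 × 0.00793332 = 0.000793332
  w_III·L_III = 0.55 × 0.00337769 = 0.00185773
Denominator: 0.0923922 + 0.000793332 + 0.00185773 = 0.0950433
P(Component III | x) = 0.00185773 / 0.0950433 ≈ 0.020

0.020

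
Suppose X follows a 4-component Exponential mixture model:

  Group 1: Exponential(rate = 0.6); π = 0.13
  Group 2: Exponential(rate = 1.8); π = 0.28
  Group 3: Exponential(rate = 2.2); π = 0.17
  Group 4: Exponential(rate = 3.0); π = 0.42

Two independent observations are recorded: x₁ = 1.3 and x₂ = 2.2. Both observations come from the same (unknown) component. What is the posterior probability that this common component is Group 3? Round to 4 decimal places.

Apply Bayes' rule: the posterior for each component is proportional to its prior times its likelihood at x.
Since both observations come from the same component, the likelihood for component k is f_k(x₁)·f_k(x₂).
  f_1 = [0.6·e^(−0.6·1.3) = 0.6·e^(−0.7800) = 0.275044] × [0.160281] = 0.0440843
  f_2 = [1.8·e^(−1.8·1.3) = 1.8·e^(−2.3400) = 0.17339] × [0.0343136] = 0.00594963
  f_3 = [2.2·e^(−2.2·1.3) = 2.2·e^(−2.8600) = 0.125991] × [0.0173955] = 0.00219168
  f_4 = [3.0·e^(−3.0·1.3) = 3.0·e^(−3.9000) = 0.0607257] × [0.0040811] = 0.000247828
Weight by the priors:
  π_1·f_1 = 0.13 × 0.0440843 = 0.00573096
  π_2·f_2 = 0.28 × 0.00594963 = 0.0016659
  π_3·f_3 = 0.17 × 0.00219168 = 0.000372586
  π_4·f_4 = 0.42 × 0.000247828 = 0.000104088
Evidence: 0.00573096 + 0.0016659 + 0.000372586 + 0.000104088 = 0.00787353
So the posterior for Group 3 is 0.000372586 / 0.00787353 ≈ 0.0473.

0.0473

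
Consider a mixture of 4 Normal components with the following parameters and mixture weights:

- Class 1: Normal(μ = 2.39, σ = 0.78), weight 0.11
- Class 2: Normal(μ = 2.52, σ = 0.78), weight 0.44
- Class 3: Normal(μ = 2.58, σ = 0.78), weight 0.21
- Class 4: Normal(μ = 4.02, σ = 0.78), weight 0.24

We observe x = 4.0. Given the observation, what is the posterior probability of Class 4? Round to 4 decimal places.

The responsibility of component k is w_k f_k(x) divided by Σ_j w_j f_j(x).
Normal densities:
  L_1 = (1/(0.78·√(2π)))·exp(−(4.0−2.39)²/(2·0.78²)) = 0.511464·exp(-2.13026) = 0.0607653
  L_2 = (1/(0.78·√(2π)))·exp(−(4.0−2.52)²/(2·0.78²)) = 0.511464·exp(-1.80013) = 0.0845334
  L_3 = (1/(0.78·√(2π)))·exp(−(4.0−2.58)²/(2·0.78²)) = 0.511464·exp(-1.65713) = 0.0975285
  L_4 = (1/(0.78·√(2π)))·exp(−(4.0−4.02)²/(2·0.78²)) = 0.511464·exp(-0.00033) = 0.511296
Multiply by the mixture weights:
  w_1·L_1 = 0.11 × 0.0607653 = 0.00668418
  w_2·L_2 = 0.44 × 0.0845334 = 0.0371947
  w_3·L_3 = 0.21 × 0.0975285 = 0.020481
  w_4·L_4 = 0.24 × 0.511296 = 0.122711
Denominator: 0.00668418 + 0.0371947 + 0.020481 + 0.122711 = 0.187071
P(Class 4 | 4.0) ≈ 0.6560

0.6560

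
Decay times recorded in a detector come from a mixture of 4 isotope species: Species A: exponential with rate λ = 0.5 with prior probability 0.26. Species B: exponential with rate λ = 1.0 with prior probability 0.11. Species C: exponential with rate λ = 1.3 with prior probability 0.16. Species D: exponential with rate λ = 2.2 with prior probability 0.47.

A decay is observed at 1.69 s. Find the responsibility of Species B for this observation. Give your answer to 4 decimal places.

0.1632

P(component k | x) = P(Z=k)·f_k(x) / marginal(x), where marginal(x) = Σ_j P(Z=j)·f_j(x).
Exponential densities:
  f_A = 0.5·e^(−0.5·1.69) = 0.5·e^(−0.8450) = 0.214779
  f_B = 1.0·e^(−1.0·1.69) = 1.0·e^(−1.6900) = 0.18452
  f_C = 1.3·e^(−1.3·1.69) = 1.3·e^(−2.1970) = 0.144477
  f_D = 2.2·e^(−2.2·1.69) = 2.2·e^(−3.7180) = 0.0534215
Prior × likelihood for each component:
  P(Z=A)·f_A = 0.26 × 0.214779 = 0.0558425
  P(Z=B)·f_B = 0.11 × 0.18452 = 0.0202971
  P(Z=C)·f_C = 0.16 × 0.144477 = 0.0231163
  P(Z=D)·f_D = 0.47 × 0.0534215 = 0.0251081
Denominator: 0.0558425 + 0.0202971 + 0.0231163 + 0.0251081 = 0.124364
So the posterior for Species B is 0.0202971 / 0.124364 ≈ 0.1632.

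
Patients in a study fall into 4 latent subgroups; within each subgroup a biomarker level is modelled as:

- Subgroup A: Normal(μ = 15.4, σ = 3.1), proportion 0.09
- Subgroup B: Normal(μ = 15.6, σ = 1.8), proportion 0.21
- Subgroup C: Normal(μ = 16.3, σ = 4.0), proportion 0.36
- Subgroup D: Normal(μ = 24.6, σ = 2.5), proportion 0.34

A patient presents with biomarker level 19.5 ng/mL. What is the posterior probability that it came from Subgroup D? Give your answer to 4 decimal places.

Apply Bayes' rule: the posterior for each component is proportional to its prior times its likelihood at x.
Normal densities:
  L_A = (1/(3.1·√(2π)))·exp(−(19.5−15.4)²/(2·3.1²)) = 0.128691·exp(-0.87461) = 0.0536674
  L_B = (1/(1.8·√(2π)))·exp(−(19.5−15.6)²/(2·1.8²)) = 0.221635·exp(-2.34722) = 0.0211959
  L_C = (1/(4.0·√(2π)))·exp(−(19.5−16.3)²/(2·4.0²)) = 0.099736·exp(-0.32000) = 0.0724229
  L_D = (1/(2.5·√(2π)))·exp(−(19.5−24.6)²/(2·2.5²)) = 0.159577·exp(-2.08080) = 0.01992
Unnormalised posteriors:
  π_A·L_A = 0.09 × 0.0536674 = 0.00483006
  π_B·L_B = 0.21 × 0.0211959 = 0.00445114
  π_C·L_C = 0.36 × 0.0724229 = 0.0260722
  π_D·L_D = 0.34 × 0.01992 = 0.00677281
Marginal: 0.00483006 + 0.00445114 + 0.0260722 + 0.00677281 = 0.0421263
P(Subgroup D | x) ≈ 0.1608

0.1608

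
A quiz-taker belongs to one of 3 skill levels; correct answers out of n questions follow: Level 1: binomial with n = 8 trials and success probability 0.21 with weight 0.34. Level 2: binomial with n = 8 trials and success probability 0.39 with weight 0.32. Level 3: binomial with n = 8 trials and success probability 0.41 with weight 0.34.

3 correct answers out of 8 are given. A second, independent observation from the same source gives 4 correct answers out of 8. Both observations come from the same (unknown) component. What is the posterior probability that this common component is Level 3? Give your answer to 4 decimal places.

By Bayes' theorem, P(k | x) = π_k f_k(x) / Σ_j π_j f_j(x).
Since both observations come from the same component, the likelihood for component k is f_k(x₁)·f_k(x₂).
  p_1 = [0.159581] × [0.0530254] = 0.00846184
  p_2 = [0.280563] × [0.224221] = 0.0629081
  p_3 = [0.27593] × [0.239685] = 0.0661365
Weight by the priors:
  π_1·p_1 = 0.34 × 0.00846184 = 0.00287703
  π_2·p_2 = 0.32 × 0.0629081 = 0.0201306
  π_3·p_3 = 0.34 × 0.0661365 = 0.0224864
Normaliser: 0.00287703 + 0.0201306 + 0.0224864 = 0.045494
P(Level 3 | x₁,x₂) = 0.0224864 / 0.045494 ≈ 0.4943

0.4943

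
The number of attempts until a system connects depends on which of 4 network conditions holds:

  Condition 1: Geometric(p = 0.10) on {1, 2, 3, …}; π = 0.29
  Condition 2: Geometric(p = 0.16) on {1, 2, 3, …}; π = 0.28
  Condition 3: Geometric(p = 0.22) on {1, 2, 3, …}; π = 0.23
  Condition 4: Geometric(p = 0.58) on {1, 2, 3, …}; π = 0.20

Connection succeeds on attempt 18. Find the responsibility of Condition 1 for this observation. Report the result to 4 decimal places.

0.6130

P(component k | x) = π_k·f_k(x) / marginal(x), where marginal(x) = Σ_j π_j·f_j(x).
Evaluate each component's likelihood at the observed value:
  p_1 = 0.10·(1−0.10)^17 = 0.10·0.166772 = 0.0166772
  p_2 = 0.16·(1−0.16)^17 = 0.16·0.0516117 = 0.00825787
  p_3 = 0.22·(1−0.22)^17 = 0.22·0.0146423 = 0.0032213
  p_4 = 0.58·(1−0.58)^17 = 0.58·3.93766e-07 = 2.28384e-07
Multiply by the mixture weights:
  π_1·p_1 = 0.29 × 0.0166772 = 0.00483638
  π_2·p_2 = 0.28 × 0.00825787 = 0.0023122
  π_3·p_3 = 0.23 × 0.0032213 = 0.000740899
  π_4·p_4 = 0.20 × 2.28384e-07 = 4.56768e-08
Normaliser: 0.00483638 + 0.0023122 + 0.000740899 + 4.56768e-08 = 0.00788953
P(Condition 1 | 18) = 0.00483638 / 0.00788953 ≈ 0.6130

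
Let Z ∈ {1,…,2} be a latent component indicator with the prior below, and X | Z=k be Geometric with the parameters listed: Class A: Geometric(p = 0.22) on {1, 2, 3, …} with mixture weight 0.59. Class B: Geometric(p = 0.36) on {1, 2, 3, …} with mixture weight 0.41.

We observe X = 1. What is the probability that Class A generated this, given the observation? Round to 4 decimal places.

By Bayes' theorem, P(k | x) = π_k f_k(x) / Σ_j π_j f_j(x).
Component likelihoods at x = 1:
  L_A = 0.22·(1−0.22)^0 = 0.22·1 = 0.22
  L_B = 0.36·(1−0.36)^0 = 0.36·1 = 0.36
Multiply by the mixture weights:
  π_A·L_A = 0.59 × 0.22 = 0.1298
  π_B·L_B = 0.41 × 0.36 = 0.1476
Marginal: 0.1298 + 0.1476 = 0.2774
P(Class A | data) ≈ 0.4679

0.4679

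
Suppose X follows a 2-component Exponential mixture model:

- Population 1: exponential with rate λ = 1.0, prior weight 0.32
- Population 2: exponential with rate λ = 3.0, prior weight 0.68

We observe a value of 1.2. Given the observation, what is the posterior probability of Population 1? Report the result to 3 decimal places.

Apply Bayes' rule: the posterior for each component is proportional to its prior times its likelihood at x.
Exponential densities:
  f_1 = 1.0·e^(−1.0·1.2) = 1.0·e^(−1.2000) = 0.301194
  f_2 = 3.0·e^(−3.0·1.2) = 3.0·e^(−3.6000) = 0.0819712
Multiply by the mixture weights:
  π_1·f_1 = 0.32 × 0.301194 = 0.0963821
  π_2·f_2 = 0.68 × 0.0819712 = 0.0557404
Denominator: 0.0963821 + 0.0557404 = 0.152123
So the posterior for Population 1 is 0.0963821 / 0.152123 ≈ 0.634.

0.634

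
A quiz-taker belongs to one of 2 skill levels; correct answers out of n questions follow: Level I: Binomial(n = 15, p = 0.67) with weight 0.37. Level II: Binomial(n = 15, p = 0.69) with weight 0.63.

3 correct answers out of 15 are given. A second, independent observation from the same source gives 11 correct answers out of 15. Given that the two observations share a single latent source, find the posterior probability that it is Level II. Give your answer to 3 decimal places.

0.486

By Bayes' theorem, P(k | x) = π_k f_k(x) / Σ_j π_j f_j(x).
Since both observations come from the same component, the likelihood for component k is f_k(x₁)·f_k(x₂).
  p_I = [C(15,3)·0.67^3·0.33^12 = 455·0.300763·1.66789e-06 = 0.000228246] × [0.197702] = 4.51247e-05
  p_II = [C(15,3)·0.69^3·0.31^12 = 455·0.328509·7.87663e-07 = 0.000117733] × [0.212774] = 2.50506e-05
Multiply by the mixture weights:
  π_I·p_I = 0.37 × 4.51247e-05 = 1.66961e-05
  π_II·p_II = 0.63 × 2.50506e-05 = 1.57819e-05
Marginal: 1.66961e-05 + 1.57819e-05 = 3.2478e-05
P(Level II | x) ≈ 0.486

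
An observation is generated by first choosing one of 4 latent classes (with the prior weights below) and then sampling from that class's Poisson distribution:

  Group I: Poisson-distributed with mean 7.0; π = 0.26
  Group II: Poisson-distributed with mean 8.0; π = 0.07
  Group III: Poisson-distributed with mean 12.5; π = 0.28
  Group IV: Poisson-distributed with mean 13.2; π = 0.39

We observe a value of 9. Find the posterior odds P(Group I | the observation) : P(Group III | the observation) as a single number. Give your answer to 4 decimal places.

The posterior odds equal the prior odds times the likelihood ratio: (π_i/π_j)·(f_i(x)/f_j(x)).
Poisson probabilities:
  p_I = 0.101405
  p_II = 0.124077
  p_III = 0.0765149
  p_IV = 0.0620462
Posterior odds = (π_I·p_I) / (π_III·p_III) = (0.26·0.101405) / (0.28·0.0765149) = 0.0263652 / 0.0214242 ≈ 1.2306

1.2306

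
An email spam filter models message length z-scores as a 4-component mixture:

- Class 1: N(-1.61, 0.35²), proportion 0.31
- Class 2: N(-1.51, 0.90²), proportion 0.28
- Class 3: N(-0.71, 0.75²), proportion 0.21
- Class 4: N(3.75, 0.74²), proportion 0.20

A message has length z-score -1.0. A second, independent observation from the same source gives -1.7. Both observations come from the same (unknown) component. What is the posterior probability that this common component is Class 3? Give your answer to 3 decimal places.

P(component k | x) = π_k·f_k(x) / marginal(x), where marginal(x) = Σ_j π_j·f_j(x).
Since both observations come from the same component, the likelihood for component k is f_k(x₁)·f_k(x₂).
  L_1 = [(1/(0.35·√(2π)))·exp(−(-1.0−-1.61)²/(2·0.35²)) = 1.139835·exp(-1.51878) = 0.249601] × [1.10277] = 0.275252
  L_2 = [(1/(0.90·√(2π)))·exp(−(-1.0−-1.51)²/(2·0.90²)) = 0.443269·exp(-0.16056) = 0.377519] × [0.433501] = 0.163655
  L_3 = [(1/(0.75·√(2π)))·exp(−(-1.0−-0.71)²/(2·0.75²)) = 0.531923·exp(-0.07476) = 0.493609] × [0.222583] = 0.109869
  L_4 = [(1/(0.74·√(2π)))·exp(−(-1.0−3.75)²/(2·0.74²)) = 0.539111·exp(-20.60126) = 6.09067e-10] × [8.9814e-13] = 5.47027e-22
Weight by the priors:
  π_1·L_1 = 0.31 × 0.275252 = 0.085328
  π_2·L_2 = 0.28 × 0.163655 = 0.0458234
  π_3·L_3 = 0.21 × 0.109869 = 0.0230724
  π_4·L_4 = 0.20 × 5.47027e-22 = 1.09405e-22
Marginal: 0.085328 + 0.0458234 + 0.0230724 + 1.09405e-22 = 0.154224
P(Class 3 | x₁, x₂) = 0.0230724 / 0.154224 ≈ 0.150

0.150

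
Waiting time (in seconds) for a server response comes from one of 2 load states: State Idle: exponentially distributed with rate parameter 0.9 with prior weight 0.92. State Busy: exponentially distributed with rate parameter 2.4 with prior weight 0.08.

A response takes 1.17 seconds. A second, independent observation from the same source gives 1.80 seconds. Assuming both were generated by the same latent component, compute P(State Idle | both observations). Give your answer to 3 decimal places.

Posterior ∝ prior × likelihood, so P(k | x) ∝ w_k f_k(x); normalise over all components.
Since both observations come from the same component, the likelihood for component k is f_k(x₁)·f_k(x₂).
  p_Idle = [0.314001] × [0.178109] = 0.0559263
  p_Busy = [0.144781] × [0.0319197] = 0.00462138
Prior × likelihood for each component:
  w_Idle·p_Idle = 0.92 × 0.0559263 = 0.0514522
  w_Busy·p_Busy = 0.08 × 0.00462138 = 0.00036971
Normaliser: 0.0514522 + 0.00036971 = 0.0518219
So the posterior for State Idle is 0.0514522 / 0.0518219 ≈ 0.993.

0.993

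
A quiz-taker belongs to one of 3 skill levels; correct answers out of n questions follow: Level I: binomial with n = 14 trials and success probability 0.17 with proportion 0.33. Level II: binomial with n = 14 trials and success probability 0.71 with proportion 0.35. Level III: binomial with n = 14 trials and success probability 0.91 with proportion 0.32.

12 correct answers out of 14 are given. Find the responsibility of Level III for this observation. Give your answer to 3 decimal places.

The responsibility of component k is π_k f_k(x) divided by Σ_j π_j f_j(x).
Binomial probabilities:
  f_I = 3.65245e-08
  f_II = 0.125585
  f_III = 0.237697
Prior × likelihood for each component:
  π_I·f_I = 0.33 × 3.65245e-08 = 1.20531e-08
  π_II·f_II = 0.35 × 0.125585 = 0.0439547
  π_III·f_III = 0.32 × 0.237697 = 0.0760629
Denominator: 1.20531e-08 + 0.0439547 + 0.0760629 = 0.120018
Responsibility of Level III: 0.0760629 / 0.120018 ≈ 0.634

0.634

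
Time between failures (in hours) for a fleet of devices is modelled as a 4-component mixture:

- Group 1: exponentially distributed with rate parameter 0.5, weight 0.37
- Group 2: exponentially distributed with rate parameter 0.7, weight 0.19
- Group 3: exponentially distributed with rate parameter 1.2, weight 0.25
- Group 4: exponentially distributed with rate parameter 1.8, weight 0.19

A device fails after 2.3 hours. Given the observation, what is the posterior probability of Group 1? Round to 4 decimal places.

Posterior ∝ prior × likelihood, so P(k | x) ∝ π_k f_k(x); normalise over all components.
Exponential densities:
  p_1 = 0.5·e^(−0.5·2.3) = 0.5·e^(−1.1500) = 0.158318
  p_2 = 0.7·e^(−0.7·2.3) = 0.7·e^(−1.6100) = 0.139921
  p_3 = 1.2·e^(−1.2·2.3) = 1.2·e^(−2.7600) = 0.0759501
  p_4 = 1.8·e^(−1.8·2.3) = 1.8·e^(−4.1400) = 0.0286611
Unnormalised posteriors:
  π_1·p_1 = 0.37 × 0.158318 = 0.0585778
  π_2·p_2 = 0.19 × 0.139921 = 0.0265851
  π_3·p_3 = 0.25 × 0.0759501 = 0.0189875
  π_4·p_4 = 0.19 × 0.0286611 = 0.00544562
Normaliser: 0.0585778 + 0.0265851 + 0.0189875 + 0.00544562 = 0.109596
Responsibility of Group 1: 0.0585778 / 0.109596 ≈ 0.5345

0.5345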